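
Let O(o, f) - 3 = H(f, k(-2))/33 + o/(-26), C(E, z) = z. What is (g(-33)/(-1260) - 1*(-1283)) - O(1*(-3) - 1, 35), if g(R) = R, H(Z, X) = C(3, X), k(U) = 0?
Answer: 6988103/5460 ≈ 1279.9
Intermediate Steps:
H(Z, X) = X
O(o, f) = 3 - o/26 (O(o, f) = 3 + (0/33 + o/(-26)) = 3 + (0*(1/33) + o*(-1/26)) = 3 + (0 - o/26) = 3 - o/26)
(g(-33)/(-1260) - 1*(-1283)) - O(1*(-3) - 1, 35) = (-33/(-1260) - 1*(-1283)) - (3 - (1*(-3) - 1)/26) = (-33*(-1/1260) + 1283) - (3 - (-3 - 1)/26) = (11/420 + 1283) - (3 - 1/26*(-4)) = 538871/420 - (3 + 2/13) = 538871/420 - 1*41/13 = 538871/420 - 41/13 = 6988103/5460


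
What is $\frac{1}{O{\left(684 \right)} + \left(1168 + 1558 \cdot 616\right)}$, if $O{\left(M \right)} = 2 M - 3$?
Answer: $\frac{1}{962261} \approx 1.0392 \cdot 10^{-6}$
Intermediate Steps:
$O{\left(M \right)} = -3 + 2 M$
$\frac{1}{O{\left(684 \right)} + \left(1168 + 1558 \cdot 616\right)} = \frac{1}{\left(-3 + 2 \cdot 684\right) + \left(1168 + 1558 \cdot 616\right)} = \frac{1}{\left(-3 + 1368\right) + \left(1168 + 959728\right)} = \frac{1}{1365 + 960896} = \frac{1}{962261}$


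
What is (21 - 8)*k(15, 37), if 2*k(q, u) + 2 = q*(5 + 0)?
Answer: 949/2 ≈ 474.50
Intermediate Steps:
k(q, u) = -1 + 5*q/2 (k(q, u) = -1 + (q*(5 + 0))/2 = -1 + (q*5)/2 = -1 + (5*q)/2 = -1 + 5*q/2)
(21 - 8)*k(15, 37) = (21 - 8)*(-1 + (5/2)*15) = 13*(-1 + 75/2) = 13*(73/2) = 949/2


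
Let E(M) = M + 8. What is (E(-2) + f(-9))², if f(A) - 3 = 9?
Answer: 324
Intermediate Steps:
f(A) = 12 (f(A) = 3 + 9 = 12)
E(M) = 8 + M
(E(-2) + f(-9))² = ((8 - 2) + 12)² = (6 + 12)² = 18² = 324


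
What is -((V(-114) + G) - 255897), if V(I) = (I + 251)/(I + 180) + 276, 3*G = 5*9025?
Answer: 15878099/66 ≈ 2.4058e+5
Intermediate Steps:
G = 45125/3 (G = (5*9025)/3 = (⅓)*45125 = 45125/3 ≈ 15042.)
V(I) = 276 + (251 + I)/(180 + I) (V(I) = (251 + I)/(180 + I) + 276 = 276 + (251 + I)/(180 + I))
-((V(-114) + G) - 255897) = -(((49931 + 277*(-114))/(180 - 114) + 45125/3) - 255897) = -(((49931 - 31578)/66 + 45125/3) - 255897) = -(((1/66)*18353 + 45125/3) - 255897) = -((18353/66 + 45125/3) - 255897) = -(1011103/66 - 255897) = -1*(-15878099/66) = 15878099/66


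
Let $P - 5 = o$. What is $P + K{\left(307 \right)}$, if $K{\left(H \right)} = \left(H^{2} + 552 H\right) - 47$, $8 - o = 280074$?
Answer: $-16395$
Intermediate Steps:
$o = -280066$ ($o = 8 - 280074 = -280066$)
$K{\left(H \right)} = -47 + H^{2} + 552 H$
$P = -280061$ ($P = 5 - 280066 = -280061$)
$P + K{\left(307 \right)} = -280061 + \left(-47 + 307^{2} + 552 \cdot 307\right) = -280061 + \left(-47 + 94249 + 169464\right) = -280061 + 263666 = -16395$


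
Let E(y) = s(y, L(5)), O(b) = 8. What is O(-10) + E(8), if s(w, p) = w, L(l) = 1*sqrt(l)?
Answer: 16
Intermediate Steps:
L(l) = sqrt(l)
E(y) = y
O(-10) + E(8) = 8 + 8 = 16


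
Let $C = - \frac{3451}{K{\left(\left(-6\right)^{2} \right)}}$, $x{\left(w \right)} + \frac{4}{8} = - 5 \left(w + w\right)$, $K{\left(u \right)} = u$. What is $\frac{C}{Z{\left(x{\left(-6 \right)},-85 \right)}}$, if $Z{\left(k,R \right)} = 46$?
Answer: $- \frac{3451}{1656} \approx -2.0839$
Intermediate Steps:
$x{\left(w \right)} = - \frac{1}{2} - 10 w$ ($x{\left(w \right)} = - \frac{1}{2} - 5 \left(w + w\right) = - \frac{1}{2} - 5 \cdot 2 w = - \frac{1}{2} - 10 w$)
$C = - \frac{3451}{36}$ ($C = - \frac{3451}{\left(-6\right)^{2}} = - \frac{3451}{36} \approx -95.861$)
$\frac{C}{Z{\left(x{\left(-6 \right)},-85 \right)}} = - \frac{3451}{36 \cdot 46} = \left(- \frac{3451}{36}\right) \frac{1}{46} = - \frac{3451}{1656}$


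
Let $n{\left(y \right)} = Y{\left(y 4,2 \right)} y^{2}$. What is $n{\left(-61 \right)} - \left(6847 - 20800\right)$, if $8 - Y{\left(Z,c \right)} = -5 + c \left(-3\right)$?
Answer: $84652$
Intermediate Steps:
$Y{\left(Z,c \right)} = 13 + 3 c$ ($Y{\left(Z,c \right)} = 8 - \left(-5 + c \left(-3\right)\right) = 8 - \left(-5 - 3 c\right) = 8 + \left(5 + 3 c\right) = 13 + 3 c$)
$n{\left(y \right)} = 19 y^{2}$ ($n{\left(y \right)} = \left(13 + 3 \cdot 2\right) y^{2} = \left(13 + 6\right) y^{2} = 19 y^{2}$)
$n{\left(-61 \right)} - \left(6847 - 20800\right) = 19 \left(-61\right)^{2} - \left(6847 - 20800\right) = 19 \cdot 3721 - -13953 = 70699 + 13953 = 84652$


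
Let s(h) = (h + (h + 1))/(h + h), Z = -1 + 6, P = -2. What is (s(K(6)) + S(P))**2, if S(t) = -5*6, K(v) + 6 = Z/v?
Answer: 813604/961 ≈ 846.62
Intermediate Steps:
Z = 5
K(v) = -6 + 5/v
S(t) = -30
s(h) = (1 + 2*h)/(2*h) (s(h) = (h + (1 + h))/((2*h)) = (1 + 2*h)*(1/(2*h)) = (1 + 2*h)/(2*h))
(s(K(6)) + S(P))**2 = ((1/2 + (-6 + 5/6))/(-6 + 5/6) - 30)**2 = ((1/2 - 31/6)/(-31/6) - 30)**2 = (-6/31*(-14/3) - 30)**2 = (28/31 - 30)**2 = (-902/31)**2 = 813604/961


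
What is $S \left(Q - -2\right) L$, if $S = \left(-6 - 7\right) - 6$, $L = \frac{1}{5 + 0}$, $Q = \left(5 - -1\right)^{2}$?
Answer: $- \frac{722}{5} \approx -144.4$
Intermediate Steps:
$Q = 36$ ($Q = \left(5 + 1\right)^{2} = 6^{2} = 36$)
$L = \frac{1}{5} \approx 0.2$
$S = -19$ ($S = -13 - 6 = -19$)
$S \left(Q - -2\right) L = - 19 \left(36 - -2\right) \frac{1}{5} = - 19 \left(36 + 2\right) \frac{1}{5} = \left(-19\right) 38 \cdot \frac{1}{5} = \left(-722\right) \frac{1}{5} = - \frac{722}{5}$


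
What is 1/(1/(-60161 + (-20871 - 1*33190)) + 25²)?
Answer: 114222/71388749 ≈ 0.0016000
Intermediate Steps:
1/(1/(-60161 + (-20871 - 1*33190)) + 25²) = 1/(1/(-60161 + (-20871 - 33190)) + 625) = 1/(1/(-60161 - 54061) + 625) = 1/(1/(-114222) + 625) = 1/(-1/114222 + 625) = 1/(71388749/114222) = 114222/71388749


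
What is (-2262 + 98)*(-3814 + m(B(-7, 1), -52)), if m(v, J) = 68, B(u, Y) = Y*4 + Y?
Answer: 8106344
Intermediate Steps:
B(u, Y) = 5*Y (B(u, Y) = 4*Y + Y = 5*Y)
(-2262 + 98)*(-3814 + m(B(-7, 1), -52)) = (-2262 + 98)*(-3814 + 68) = -2164*(-3746) = 8106344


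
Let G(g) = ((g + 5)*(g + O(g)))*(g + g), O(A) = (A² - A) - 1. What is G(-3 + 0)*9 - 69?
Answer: -933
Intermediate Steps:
O(A) = -1 + A² - A
G(g) = 2*g*(-1 + g²)*(5 + g) (G(g) = ((g + 5)*(g + (-1 + g² - g)))*(g + g) = ((5 + g)*(-1 + g²))*(2*g) = ((-1 + g²)*(5 + g))*(2*g) = 2*g*(-1 + g²)*(5 + g))
G(-3 + 0)*9 - 69 = (2*(-3 + 0)*(-5 + (-3 + 0)³ - (-3 + 0) + 5*(-3 + 0)²))*9 - 69 = (2*(-3)*(-5 + (-3)³ - 1*(-3) + 5*(-3)²))*9 - 69 = (2*(-3)*(-5 - 27 + 3 + 5*9))*9 - 69 = (2*(-3)*(-5 - 27 + 3 + 45))*9 - 69 = (2*(-3)*16)*9 - 69 = -96*9 - 69 = -864 - 69 = -933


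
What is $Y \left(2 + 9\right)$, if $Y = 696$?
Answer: $7656$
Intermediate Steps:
$Y \left(2 + 9\right) = 696 \left(2 + 9\right) = 696 \cdot 11 = 7656$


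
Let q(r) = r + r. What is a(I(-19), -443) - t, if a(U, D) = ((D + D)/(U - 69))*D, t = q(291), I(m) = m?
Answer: -221857/44 ≈ -5042.2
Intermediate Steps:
q(r) = 2*r
t = 582 (t = 2*291 = 582)
a(U, D) = 2*D²/(-69 + U) (a(U, D) = ((2*D)/(-69 + U))*D = (2*D/(-69 + U))*D = 2*D²/(-69 + U))
a(I(-19), -443) - t = 2*(-443)²/(-69 - 19) - 1*582 = 2*196249/(-88) - 582 = 2*196249*(-1/88) - 582 = -196249/44 - 582 = -221857/44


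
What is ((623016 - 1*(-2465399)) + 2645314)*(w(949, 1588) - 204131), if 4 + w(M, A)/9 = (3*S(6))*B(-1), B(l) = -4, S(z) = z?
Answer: -1174353705135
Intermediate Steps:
w(M, A) = -684 (w(M, A) = -36 + 9*((3*6)*(-4)) = -36 + 9*(18*(-4)) = -36 + 9*(-72) = -36 - 648 = -684)
((623016 - 1*(-2465399)) + 2645314)*(w(949, 1588) - 204131) = ((623016 - 1*(-2465399)) + 2645314)*(-684 - 204131) = ((623016 + 2465399) + 2645314)*(-204815) = (3088415 + 2645314)*(-204815) = 5733729*(-204815) = -1174353705135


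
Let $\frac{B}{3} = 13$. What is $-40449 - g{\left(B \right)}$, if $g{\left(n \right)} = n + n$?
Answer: $-40527$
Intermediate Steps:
$B = 39$ ($B = 3 \cdot 13 = 39$)
$g{\left(n \right)} = 2 n$
$-40449 - g{\left(B \right)} = -40449 - 2 \cdot 39 = -40449 - 78 = -40527$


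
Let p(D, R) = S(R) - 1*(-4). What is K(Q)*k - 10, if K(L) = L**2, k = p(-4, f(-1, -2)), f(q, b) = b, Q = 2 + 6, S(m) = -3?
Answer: 54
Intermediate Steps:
Q = 8
p(D, R) = 1 (p(D, R) = -3 - 1*(-4) = -3 + 4 = 1)
k = 1
K(Q)*k - 10 = 8**2*1 - 10 = 64*1 - 10 = 64 - 10 = 54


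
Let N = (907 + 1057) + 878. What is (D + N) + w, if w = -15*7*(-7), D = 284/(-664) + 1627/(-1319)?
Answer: 782834727/218954 ≈ 3575.3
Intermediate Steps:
D = -363731/218954 (D = 284*(-1/664) + 1627*(-1/1319) = -71/166 - 1627/1319 = -363731/218954 ≈ -1.6612)
w = 735 (w = -105*(-7) = 735)
N = 2842 (N = 1964 + 878 = 2842)
(D + N) + w = (-363731/218954 + 2842) + 735 = 621903537/218954 + 735 = 782834727/218954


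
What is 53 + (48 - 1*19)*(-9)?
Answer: -208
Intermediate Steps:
53 + (48 - 1*19)*(-9) = 53 + (48 - 19)*(-9) = 53 + 29*(-9) = 53 - 261 = -208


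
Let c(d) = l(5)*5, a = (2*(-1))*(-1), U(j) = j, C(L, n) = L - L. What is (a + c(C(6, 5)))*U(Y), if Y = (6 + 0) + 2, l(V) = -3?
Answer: -104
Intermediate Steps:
C(L, n) = 0
Y = 8 (Y = 6 + 2 = 8)
a = 2 (a = -2*(-1) = 2)
c(d) = -15 (c(d) = -3*5 = -15)
(a + c(C(6, 5)))*U(Y) = (2 - 15)*8 = -13*8 = -104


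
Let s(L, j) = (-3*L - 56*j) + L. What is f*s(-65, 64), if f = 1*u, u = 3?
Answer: -10362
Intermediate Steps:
s(L, j) = -56*j - 2*L (s(L, j) = (-56*j - 3*L) + L = -56*j - 2*L)
f = 3 (f = 1*3 = 3)
f*s(-65, 64) = 3*(-56*64 - 2*(-65)) = 3*(-3584 + 130) = 3*(-3454) = -10362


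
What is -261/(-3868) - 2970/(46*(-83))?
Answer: 6242229/7384012 ≈ 0.84537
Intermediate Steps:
-261/(-3868) - 2970/(46*(-83)) = -261*(-1/3868) - 2970/(-3818) = 261/3868 - 2970*(-1/3818) = 261/3868 + 1485/1909 = 6242229/7384012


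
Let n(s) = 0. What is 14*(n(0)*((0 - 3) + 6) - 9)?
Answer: -126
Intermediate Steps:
14*(n(0)*((0 - 3) + 6) - 9) = 14*(0*((0 - 3) + 6) - 9) = 14*(0*(-3 + 6) - 9) = 14*(0*3 - 9) = 14*(0 - 9) = 14*(-9) = -126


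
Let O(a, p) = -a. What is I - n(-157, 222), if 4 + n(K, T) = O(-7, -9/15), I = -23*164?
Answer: -3775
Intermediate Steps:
I = -3772
n(K, T) = 3 (n(K, T) = -4 - 1*(-7) = -4 + 7 = 3)
I - n(-157, 222) = -3772 - 1*3 = -3772 - 3 = -3775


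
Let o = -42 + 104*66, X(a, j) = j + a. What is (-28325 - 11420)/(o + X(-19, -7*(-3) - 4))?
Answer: -7949/1364 ≈ -5.8277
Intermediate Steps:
X(a, j) = a + j
o = 6822 (o = -42 + 6864 = 6822)
(-28325 - 11420)/(o + X(-19, -7*(-3) - 4)) = (-28325 - 11420)/(6822 + (-19 + (-7*(-3) - 4))) = -39745/(6822 + (-19 + (21 - 4))) = -39745/(6822 + (-19 + 17)) = -39745/(6822 - 2) = -39745/6820 = -39745*1/6820 = -7949/1364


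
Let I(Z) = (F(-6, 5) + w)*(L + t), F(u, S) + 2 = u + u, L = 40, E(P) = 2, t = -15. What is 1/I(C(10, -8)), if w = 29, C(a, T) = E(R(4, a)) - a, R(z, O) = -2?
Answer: 1/375 ≈ 0.0026667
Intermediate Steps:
F(u, S) = -2 + 2*u (F(u, S) = -2 + (u + u) = -2 + 2*u)
C(a, T) = 2 - a
I(Z) = 375 (I(Z) = ((-2 + 2*(-6)) + 29)*(40 - 15) = ((-2 - 12) + 29)*25 = (-14 + 29)*25 = 15*25 = 375)
1/I(C(10, -8)) = 1/375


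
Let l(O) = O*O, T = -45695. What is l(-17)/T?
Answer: -289/45695 ≈ -0.0063245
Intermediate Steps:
l(O) = O²
l(-17)/T = (-17)²/(-45695) = 289*(-1/45695) = -289/45695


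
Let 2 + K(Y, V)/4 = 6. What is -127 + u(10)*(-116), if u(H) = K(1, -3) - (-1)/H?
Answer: -9973/5 ≈ -1994.6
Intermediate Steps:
K(Y, V) = 16 (K(Y, V) = -8 + 4*6 = -8 + 24 = 16)
u(H) = 16 + 1/H (u(H) = 16 - (-1)/H = 16 + 1/H)
-127 + u(10)*(-116) = -127 + (16 + 1/10)*(-116) = -127 + (16 + ⅒)*(-116) = -127 + (161/10)*(-116) = -127 - 9338/5 = -9973/5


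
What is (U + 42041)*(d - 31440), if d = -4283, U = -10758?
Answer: -1117522609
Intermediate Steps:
(U + 42041)*(d - 31440) = (-10758 + 42041)*(-4283 - 31440) = 31283*(-35723) = -1117522609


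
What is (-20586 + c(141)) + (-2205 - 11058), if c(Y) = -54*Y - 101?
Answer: -41564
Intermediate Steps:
c(Y) = -101 - 54*Y
(-20586 + c(141)) + (-2205 - 11058) = (-20586 + (-101 - 54*141)) + (-2205 - 11058) = (-20586 + (-101 - 7614)) - 13263 = (-20586 - 7715) - 13263 = -28301 - 13263 = -41564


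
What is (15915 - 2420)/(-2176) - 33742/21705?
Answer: -366331567/47230080 ≈ -7.7563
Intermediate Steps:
(15915 - 2420)/(-2176) - 33742/21705 = 13495*(-1/2176) - 33742*1/21705 = -13495/2176 - 33742/21705 = -366331567/47230080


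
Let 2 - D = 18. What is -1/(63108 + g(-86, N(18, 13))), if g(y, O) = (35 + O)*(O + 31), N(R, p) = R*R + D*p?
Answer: -1/85305 ≈ -1.1723e-5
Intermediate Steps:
D = -16 (D = 2 - 1*18 = 2 - 18 = -16)
N(R, p) = R**2 - 16*p (N(R, p) = R*R - 16*p = R**2 - 16*p)
g(y, O) = (31 + O)*(35 + O) (g(y, O) = (35 + O)*(31 + O) = (31 + O)*(35 + O))
-1/(63108 + g(-86, N(18, 13))) = -1/(63108 + (1085 + (18**2 - 16*13)**2 + 66*(18**2 - 16*13))) = -1/(63108 + (1085 + (324 - 208)**2 + 66*(324 - 208))) = -1/(63108 + (1085 + 116**2 + 66*116)) = -1/(63108 + (1085 + 13456 + 7656)) = -1/(63108 + 22197) = -1/85305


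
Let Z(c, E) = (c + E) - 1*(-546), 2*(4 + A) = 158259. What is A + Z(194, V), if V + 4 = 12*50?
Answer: 160923/2 ≈ 80462.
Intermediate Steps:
V = 596 (V = -4 + 12*50 = -4 + 600 = 596)
A = 158251/2 (A = -4 + (½)*158259 = -4 + 158259/2 = 158251/2 ≈ 79126.)
Z(c, E) = 546 + E + c (Z(c, E) = (E + c) + 546 = 546 + E + c)
A + Z(194, V) = 158251/2 + (546 + 596 + 194) = 158251/2 + 1336 = 160923/2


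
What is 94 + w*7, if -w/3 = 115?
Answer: -2321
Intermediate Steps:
w = -345 (w = -3*115 = -345)
94 + w*7 = 94 - 345*7 = 94 - 2415 = -2321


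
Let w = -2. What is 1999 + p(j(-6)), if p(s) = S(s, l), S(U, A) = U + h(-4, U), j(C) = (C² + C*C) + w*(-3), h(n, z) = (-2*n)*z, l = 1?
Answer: 2701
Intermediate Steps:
h(n, z) = -2*n*z
j(C) = 6 + 2*C² (j(C) = (C² + C*C) - 2*(-3) = (C² + C²) + 6 = 2*C² + 6 = 6 + 2*C²)
S(U, A) = 9*U (S(U, A) = U - 2*(-4)*U = U + 8*U = 9*U)
p(s) = 9*s
1999 + p(j(-6)) = 1999 + 9*(6 + 2*(-6)²) = 1999 + 9*(6 + 2*36) = 1999 + 9*(6 + 72) = 1999 + 9*78 = 1999 + 702 = 2701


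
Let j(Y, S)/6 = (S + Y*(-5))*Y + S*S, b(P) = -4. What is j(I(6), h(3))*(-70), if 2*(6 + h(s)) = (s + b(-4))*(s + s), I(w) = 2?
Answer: -18060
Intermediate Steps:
h(s) = -6 + s*(-4 + s) (h(s) = -6 + ((s - 4)*(s + s))/2 = -6 + ((-4 + s)*(2*s))/2 = -6 + (2*s*(-4 + s))/2 = -6 + s*(-4 + s))
j(Y, S) = 6*S**2 + 6*Y*(S - 5*Y) (j(Y, S) = 6*((S + Y*(-5))*Y + S*S) = 6*((S - 5*Y)*Y + S**2) = 6*(Y*(S - 5*Y) + S**2) = 6*(S**2 + Y*(S - 5*Y)) = 6*S**2 + 6*Y*(S - 5*Y))
j(I(6), h(3))*(-70) = (-30*2**2 + 6*(-6 + 3**2 - 4*3)**2 + 6*(-6 + 3**2 - 4*3)*2)*(-70) = (-30*4 + 6*(-6 + 9 - 12)**2 + 6*(-6 + 9 - 12)*2)*(-70) = (-120 + 6*(-9)**2 + 6*(-9)*2)*(-70) = (-120 + 6*81 - 108)*(-70) = (-120 + 486 - 108)*(-70) = 258*(-70) = -18060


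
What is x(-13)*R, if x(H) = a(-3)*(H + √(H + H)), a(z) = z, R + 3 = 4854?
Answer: 189189 - 14553*I*√26 ≈ 1.8919e+5 - 74206.0*I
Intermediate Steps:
R = 4851 (R = -3 + 4854 = 4851)
x(H) = -3*H - 3*√2*√H (x(H) = -3*(H + √(H + H)) = -3*(H + √(2*H)) = -3*(H + √2*√H) = -3*H - 3*√2*√H)
x(-13)*R = (-3*(-13) - 3*√2*√(-13))*4851 = (39 - 3*√2*I*√13)*4851 = (39 - 3*I*√26)*4851 = 189189 - 14553*I*√26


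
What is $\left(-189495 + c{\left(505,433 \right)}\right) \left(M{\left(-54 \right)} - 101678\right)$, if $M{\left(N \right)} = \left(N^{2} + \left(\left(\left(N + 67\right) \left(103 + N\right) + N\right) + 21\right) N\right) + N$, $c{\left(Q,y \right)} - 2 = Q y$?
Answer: $-3834134304$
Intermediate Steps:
$c{\left(Q,y \right)} = 2 + Q y$
$M{\left(N \right)} = N + N^{2} + N \left(21 + N + \left(67 + N\right) \left(103 + N\right)\right)$ ($M{\left(N \right)} = \left(N^{2} + \left(\left(\left(67 + N\right) \left(103 + N\right) + N\right) + 21\right) N\right) + N = \left(N^{2} + \left(\left(N + \left(67 + N\right) \left(103 + N\right)\right) + 21\right) N\right) + N = \left(N^{2} + \left(21 + N + \left(67 + N\right) \left(103 + N\right)\right) N\right) + N = \left(N^{2} + N \left(21 + N + \left(67 + N\right) \left(103 + N\right)\right)\right) + N = N + N^{2} + N \left(21 + N + \left(67 + N\right) \left(103 + N\right)\right)$)
$\left(-189495 + c{\left(505,433 \right)}\right) \left(M{\left(-54 \right)} - 101678\right) = \left(-189495 + \left(2 + 505 \cdot 433\right)\right) \left(- 54 \left(6923 + \left(-54\right)^{2} + 172 \left(-54\right)\right) - 101678\right) = \left(-189495 + \left(2 + 218665\right)\right) \left(- 54 \left(6923 + 2916 - 9288\right) - 101678\right) = \left(-189495 + 218667\right) \left(\left(-54\right) 551 - 101678\right) = 29172 \left(-29754 - 101678\right) = 29172 \left(-131432\right) = -3834134304$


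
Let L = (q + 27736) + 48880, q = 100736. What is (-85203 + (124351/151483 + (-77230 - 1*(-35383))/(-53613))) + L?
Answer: 6742317535685/73166289 ≈ 92151.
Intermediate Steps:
L = 177352 (L = (100736 + 27736) + 48880 = 128472 + 48880 = 177352)
(-85203 + (124351/151483 + (-77230 - 1*(-35383))/(-53613))) + L = (-85203 + (124351/151483 + (-77230 - 1*(-35383))/(-53613))) + 177352 = (-85203 + (124351*(1/151483) + (-77230 + 35383)*(-1/53613))) + 177352 = (-85203 + (124351/151483 - 41847*(-1/53613))) + 177352 = (-85203 + (124351/151483 + 377/483)) + 177352 = (-85203 + 117170624/73166289) + 177352 = -6233870151043/73166289 + 177352 = 6742317535685/73166289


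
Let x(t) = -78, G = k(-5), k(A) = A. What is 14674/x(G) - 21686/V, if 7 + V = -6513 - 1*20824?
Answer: -99888587/533208 ≈ -187.34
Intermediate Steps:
G = -5
V = -27344 (V = -7 + (-6513 - 1*20824) = -7 + (-6513 - 20824) = -7 - 27337 = -27344)
14674/x(G) - 21686/V = 14674/(-78) - 21686/(-27344) = 14674*(-1/78) - 21686*(-1/27344) = -7337/39 + 10843/13672 = -99888587/533208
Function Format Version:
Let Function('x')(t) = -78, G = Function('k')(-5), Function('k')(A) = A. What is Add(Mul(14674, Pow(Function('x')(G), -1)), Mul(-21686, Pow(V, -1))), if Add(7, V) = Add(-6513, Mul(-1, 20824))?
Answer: Rational(-99888587, 533208) ≈ -187.34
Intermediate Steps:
G = -5
V = -27344 (V = Add(-7, Add(-6513, Mul(-1, 20824))) = Add(-7, Add(-6513, -20824)) = Add(-7, -27337) = -27344)
Add(Mul(14674, Pow(Function('x')(G), -1)), Mul(-21686, Pow(V, -1))) = Add(Mul(14674, Pow(-78, -1)), Mul(-21686, Pow(-27344, -1))) = Add(Mul(14674, Rational(-1, 78)), Mul(-21686, Rational(-1, 27344))) = Add(Rational(-7337, 39), Rational(10843, 13672)) = Rational(-99888587, 533208)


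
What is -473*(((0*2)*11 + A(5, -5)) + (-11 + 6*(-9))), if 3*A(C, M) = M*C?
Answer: 104060/3 ≈ 34687.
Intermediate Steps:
A(C, M) = C*M/3 (A(C, M) = (M*C)/3 = (C*M)/3 = C*M/3)
-473*(((0*2)*11 + A(5, -5)) + (-11 + 6*(-9))) = -473*(((0*2)*11 + (⅓)*5*(-5)) + (-11 + 6*(-9))) = -473*((0*11 - 25/3) + (-11 - 54)) = -473*((0 - 25/3) - 65) = -473*(-25/3 - 65) = -473*(-220/3) = 104060/3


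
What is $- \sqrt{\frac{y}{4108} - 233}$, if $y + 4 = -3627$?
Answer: $- \frac{3 i \sqrt{109637385}}{2054} \approx - 15.293 i$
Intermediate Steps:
$y = -3631$ ($y = -4 - 3627 = -3631$)
$- \sqrt{\frac{y}{4108} - 233} = - \sqrt{- \frac{3631}{4108} - 233} = - \sqrt{- \frac{960795}{4108}} = - \frac{3 i \sqrt{109637385}}{2054}$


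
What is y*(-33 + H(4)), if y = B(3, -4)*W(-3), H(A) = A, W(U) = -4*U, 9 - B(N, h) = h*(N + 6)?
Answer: -15660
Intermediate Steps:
B(N, h) = 9 - h*(6 + N) (B(N, h) = 9 - h*(N + 6) = 9 - h*(6 + N))
y = 540 (y = (9 - 6*(-4) - 1*3*(-4))*(-4*(-3)) = (9 + 24 + 12)*12 = 45*12 = 540)
y*(-33 + H(4)) = 540*(-33 + 4) = 540*(-29) = -15660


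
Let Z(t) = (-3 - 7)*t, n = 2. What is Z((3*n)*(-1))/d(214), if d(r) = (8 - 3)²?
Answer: 12/5 ≈ 2.4000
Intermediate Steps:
d(r) = 25 (d(r) = 5² = 25)
Z(t) = -10*t
Z((3*n)*(-1))/d(214) = -10*3*2*(-1)/25 = -60*(-1)*(1/25) = -10*(-6)*(1/25) = 60*(1/25) = 12/5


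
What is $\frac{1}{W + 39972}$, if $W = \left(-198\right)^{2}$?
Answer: $\frac{1}{79176} \approx 1.263 \cdot 10^{-5}$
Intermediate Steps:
$W = 39204$
$\frac{1}{W + 39972} = \frac{1}{39204 + 39972} = \frac{1}{79176}$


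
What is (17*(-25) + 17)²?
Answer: 166464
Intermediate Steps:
(17*(-25) + 17)² = (-425 + 17)² = (-408)² = 166464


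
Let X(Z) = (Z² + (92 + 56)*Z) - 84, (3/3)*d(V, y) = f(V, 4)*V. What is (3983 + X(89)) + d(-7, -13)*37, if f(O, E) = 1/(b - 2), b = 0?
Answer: 50243/2 ≈ 25122.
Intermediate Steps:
f(O, E) = -½ (f(O, E) = 1/(0 - 2) = 1/(-2) = -½)
d(V, y) = -V/2
X(Z) = -84 + Z² + 148*Z (X(Z) = (Z² + 148*Z) - 84 = -84 + Z² + 148*Z)
(3983 + X(89)) + d(-7, -13)*37 = (3983 + (-84 + 89² + 148*89)) - ½*(-7)*37 = (3983 + (-84 + 7921 + 13172)) + (7/2)*37 = (3983 + 21009) + 259/2 = 24992 + 259/2 = 50243/2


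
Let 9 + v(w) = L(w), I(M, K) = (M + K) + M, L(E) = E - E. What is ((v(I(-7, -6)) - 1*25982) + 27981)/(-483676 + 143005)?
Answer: -1990/340671 ≈ -0.0058414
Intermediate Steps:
L(E) = 0
I(M, K) = K + 2*M (I(M, K) = (K + M) + M = K + 2*M)
v(w) = -9 (v(w) = -9 + 0 = -9)
((v(I(-7, -6)) - 1*25982) + 27981)/(-483676 + 143005) = ((-9 - 1*25982) + 27981)/(-483676 + 143005) = ((-9 - 25982) + 27981)/(-340671) = (-25991 + 27981)*(-1/340671) = 1990*(-1/340671) = -1990/340671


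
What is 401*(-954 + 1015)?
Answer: 24461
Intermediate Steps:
401*(-954 + 1015) = 401*61 = 24461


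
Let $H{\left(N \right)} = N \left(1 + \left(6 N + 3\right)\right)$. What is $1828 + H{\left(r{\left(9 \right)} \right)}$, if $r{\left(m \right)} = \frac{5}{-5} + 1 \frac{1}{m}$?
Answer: $\frac{49388}{27} \approx 1829.2$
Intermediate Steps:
$r{\left(m \right)} = -1 + \frac{1}{m}$ ($r{\left(m \right)} = 5 \left(- \frac{1}{5}\right) + \frac{1}{m} = -1 + \frac{1}{m}$)
$H{\left(N \right)} = N \left(4 + 6 N\right)$ ($H{\left(N \right)} = N \left(1 + \left(3 + 6 N\right)\right) = N \left(4 + 6 N\right)$)
$1828 + H{\left(r{\left(9 \right)} \right)} = 1828 + 2 \frac{1 - 9}{9} \left(2 + 3 \frac{1 - 9}{9}\right) = 1828 + 2 \cdot \frac{1}{9} \left(-8\right) \left(2 + 3 \cdot \frac{1}{9} \left(-8\right)\right) = 1828 + 2 \left(- \frac{8}{9}\right) \left(2 + 3 \left(- \frac{8}{9}\right)\right) = 1828 + 2 \left(- \frac{8}{9}\right) \left(2 - \frac{8}{3}\right) = 1828 + 2 \left(- \frac{8}{9}\right) \left(- \frac{2}{3}\right) = 1828 + \frac{32}{27} = \frac{49388}{27}$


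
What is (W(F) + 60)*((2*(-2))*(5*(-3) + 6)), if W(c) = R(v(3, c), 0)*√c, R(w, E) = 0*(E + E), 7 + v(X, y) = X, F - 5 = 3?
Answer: 2160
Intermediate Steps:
F = 8 (F = 5 + 3 = 8)
v(X, y) = -7 + X
R(w, E) = 0 (R(w, E) = 0*(2*E) = 0)
W(c) = 0 (W(c) = 0*√c = 0)
(W(F) + 60)*((2*(-2))*(5*(-3) + 6)) = (0 + 60)*((2*(-2))*(5*(-3) + 6)) = 60*(-4*(-15 + 6)) = 60*(-4*(-9)) = 60*36 = 2160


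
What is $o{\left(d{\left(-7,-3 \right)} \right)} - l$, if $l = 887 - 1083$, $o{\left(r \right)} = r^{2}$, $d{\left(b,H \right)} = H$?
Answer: $205$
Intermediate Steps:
$l = -196$ ($l = 887 - 1083 = -196$)
$o{\left(d{\left(-7,-3 \right)} \right)} - l = \left(-3\right)^{2} - -196 = 9 + 196 = 205$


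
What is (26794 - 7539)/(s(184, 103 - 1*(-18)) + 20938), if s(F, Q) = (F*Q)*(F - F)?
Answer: 19255/20938 ≈ 0.91962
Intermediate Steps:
s(F, Q) = 0 (s(F, Q) = (F*Q)*0 = 0)
(26794 - 7539)/(s(184, 103 - 1*(-18)) + 20938) = (26794 - 7539)/(0 + 20938) = 19255/20938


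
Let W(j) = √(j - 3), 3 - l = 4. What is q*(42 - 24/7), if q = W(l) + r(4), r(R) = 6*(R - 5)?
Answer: -1620/7 + 540*I/7 ≈ -231.43 + 77.143*I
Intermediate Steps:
l = -1 (l = 3 - 1*4 = 3 - 4 = -1)
r(R) = -30 + 6*R (r(R) = 6*(-5 + R) = -30 + 6*R)
W(j) = √(-3 + j)
q = -6 + 2*I (q = √(-3 - 1) + (-30 + 6*4) = √(-4) + (-30 + 24) = 2*I - 6 = -6 + 2*I ≈ -6.0 + 2.0*I)
q*(42 - 24/7) = (-6 + 2*I)*(42 - 24/7) = (-6 + 2*I)*(270/7) = -1620/7 + 540*I/7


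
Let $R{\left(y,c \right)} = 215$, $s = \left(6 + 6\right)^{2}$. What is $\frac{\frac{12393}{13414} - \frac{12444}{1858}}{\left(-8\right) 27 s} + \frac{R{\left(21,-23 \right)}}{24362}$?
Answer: $\frac{14181343738957}{1573808721608448} \approx 0.0090108$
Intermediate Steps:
$s = 144$ ($s = 12^{2} = 144$)
$\frac{\frac{12393}{13414} - \frac{12444}{1858}}{\left(-8\right) 27 s} + \frac{R{\left(21,-23 \right)}}{24362} = \frac{\frac{12393}{13414} - \frac{12444}{1858}}{\left(-8\right) 27 \cdot 144} + \frac{215}{24362} = \frac{12393 \cdot \frac{1}{13414} - \frac{6222}{929}}{\left(-216\right) 144} + 215 \cdot \frac{1}{24362} = \frac{\frac{12393}{13414} - \frac{6222}{929}}{-31104} + \frac{215}{24362} = \left(- \frac{71948811}{12461606}\right) \left(- \frac{1}{31104}\right) + \frac{215}{24362} = \frac{23982937}{129201931008} + \frac{215}{24362} = \frac{14181343738957}{1573808721608448}$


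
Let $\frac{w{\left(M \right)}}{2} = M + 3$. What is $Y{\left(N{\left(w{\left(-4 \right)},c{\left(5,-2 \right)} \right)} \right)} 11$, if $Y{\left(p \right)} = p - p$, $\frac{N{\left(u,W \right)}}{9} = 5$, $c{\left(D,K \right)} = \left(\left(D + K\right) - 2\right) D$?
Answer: $0$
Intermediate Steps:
$w{\left(M \right)} = 6 + 2 M$ ($w{\left(M \right)} = 2 \left(M + 3\right) = 2 \left(3 + M\right) = 6 + 2 M$)
$c{\left(D,K \right)} = D \left(-2 + D + K\right)$ ($c{\left(D,K \right)} = \left(-2 + D + K\right) D = D \left(-2 + D + K\right)$)
$N{\left(u,W \right)} = 45$ ($N{\left(u,W \right)} = 9 \cdot 5 = 45$)
$Y{\left(p \right)} = 0$
$Y{\left(N{\left(w{\left(-4 \right)},c{\left(5,-2 \right)} \right)} \right)} 11 = 0 \cdot 11 = 0$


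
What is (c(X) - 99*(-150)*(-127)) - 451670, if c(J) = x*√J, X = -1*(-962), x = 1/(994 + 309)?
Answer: -2337620 + √962/1303 ≈ -2.3376e+6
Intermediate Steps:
x = 1/1303 ≈ 0.00076746
X = 962
c(J) = √J/1303
(c(X) - 99*(-150)*(-127)) - 451670 = (√962/1303 - 99*(-150)*(-127)) - 451670 = (√962/1303 + 14850*(-127)) - 451670 = (√962/1303 - 1885950) - 451670 = (-1885950 + √962/1303) - 451670 = -2337620 + √962/1303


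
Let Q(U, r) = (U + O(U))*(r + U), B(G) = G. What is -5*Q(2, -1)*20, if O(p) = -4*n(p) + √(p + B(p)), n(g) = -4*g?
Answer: -3600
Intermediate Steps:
O(p) = 16*p + √2*√p (O(p) = -(-16)*p + √(p + p) = 16*p + √(2*p) = 16*p + √2*√p)
Q(U, r) = (U + r)*(17*U + √2*√U) (Q(U, r) = (U + (16*U + √2*√U))*(r + U) = (17*U + √2*√U)*(U + r) = (U + r)*(17*U + √2*√U))
-5*Q(2, -1)*20 = -5*(17*2² + √2*2^(3/2) + 17*2*(-1) - √2*√2)*20 = -5*(17*4 + √2*(2*√2) - 34 - 2)*20 = -5*(68 + 4 - 34 - 2)*20 = -5*36*20 = -180*20 = -3600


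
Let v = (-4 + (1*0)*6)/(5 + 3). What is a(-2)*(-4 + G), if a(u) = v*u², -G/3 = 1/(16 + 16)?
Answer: 131/16 ≈ 8.1875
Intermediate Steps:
G = -3/32 (G = -3/(16 + 16) = -3/32 ≈ -0.093750)
v = -½ (v = (-4 + 0*6)/8 = (-4 + 0)*(⅛) = -4*⅛ = -½ ≈ -0.50000)
a(u) = -u²/2
a(-2)*(-4 + G) = (-½*(-2)²)*(-4 - 3/32) = -½*4*(-131/32) = -2*(-131/32) = 131/16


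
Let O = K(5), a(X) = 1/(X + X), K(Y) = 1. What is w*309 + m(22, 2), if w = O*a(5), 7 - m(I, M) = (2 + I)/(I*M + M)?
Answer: 8597/230 ≈ 37.378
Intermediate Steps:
m(I, M) = 7 - (2 + I)/(M + I*M) (m(I, M) = 7 - (2 + I)/(I*M + M) = 7 - (2 + I)/(M + I*M))
a(X) = 1/(2*X)
O = 1
w = ⅒ (w = 1*((½)/5) = 1*((½)*(⅕)) = 1*(⅒) = ⅒ ≈ 0.10000)
w*309 + m(22, 2) = (⅒)*309 + (-2 - 1*22 + 7*2 + 7*22*2)/(2*(1 + 22)) = 309/10 + (½)*(-2 - 22 + 14 + 308)/23 = 309/10 + (½)*(1/23)*298 = 309/10 + 149/23 = 8597/230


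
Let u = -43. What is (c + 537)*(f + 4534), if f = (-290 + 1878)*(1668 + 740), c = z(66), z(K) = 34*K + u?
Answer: 10482263244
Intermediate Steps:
z(K) = -43 + 34*K (z(K) = 34*K - 43 = -43 + 34*K)
c = 2201 (c = -43 + 34*66 = -43 + 2244 = 2201)
f = 3823904 (f = 1588*2408 = 3823904)
(c + 537)*(f + 4534) = (2201 + 537)*(3823904 + 4534) = 2738*3828438 = 10482263244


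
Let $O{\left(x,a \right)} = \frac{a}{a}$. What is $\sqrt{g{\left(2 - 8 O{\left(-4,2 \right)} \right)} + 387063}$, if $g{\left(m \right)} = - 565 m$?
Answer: $\sqrt{390453} \approx 624.86$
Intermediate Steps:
$O{\left(x,a \right)} = 1$
$\sqrt{g{\left(2 - 8 O{\left(-4,2 \right)} \right)} + 387063} = \sqrt{- 565 \left(2 - 8\right) + 387063} = \sqrt{\left(-565\right) \left(-6\right) + 387063} = \sqrt{3390 + 387063} = \sqrt{390453}$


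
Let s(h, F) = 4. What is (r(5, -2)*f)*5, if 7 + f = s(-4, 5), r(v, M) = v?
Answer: -75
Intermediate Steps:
f = -3 (f = -7 + 4 = -3)
(r(5, -2)*f)*5 = (5*(-3))*5 = -15*5 = -75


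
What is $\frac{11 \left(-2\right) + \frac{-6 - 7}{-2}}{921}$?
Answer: $- \frac{31}{1842} \approx -0.01683$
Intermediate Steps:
$\frac{11 \left(-2\right) + \frac{-6 - 7}{-2}}{921} = \left(-22 - - \frac{13}{2}\right) \frac{1}{921} = \left(-22 + \frac{13}{2}\right) \frac{1}{921} = \left(- \frac{31}{2}\right) \frac{1}{921} = - \frac{31}{1842}$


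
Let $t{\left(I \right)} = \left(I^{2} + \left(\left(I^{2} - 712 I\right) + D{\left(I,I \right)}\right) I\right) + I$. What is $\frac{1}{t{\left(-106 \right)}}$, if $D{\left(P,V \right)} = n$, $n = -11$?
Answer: $- \frac{1}{9178752} \approx -1.0895 \cdot 10^{-7}$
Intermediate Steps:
$D{\left(P,V \right)} = -11$
$t{\left(I \right)} = I + I^{2} + I \left(-11 + I^{2} - 712 I\right)$ ($t{\left(I \right)} = \left(I^{2} + \left(\left(I^{2} - 712 I\right) - 11\right) I\right) + I = \left(I^{2} + \left(-11 + I^{2} - 712 I\right) I\right) + I = \left(I^{2} + I \left(-11 + I^{2} - 712 I\right)\right) + I = I + I^{2} + I \left(-11 + I^{2} - 712 I\right)$)
$\frac{1}{t{\left(-106 \right)}} = \frac{1}{\left(-106\right) \left(-10 + \left(-106\right)^{2} - -75366\right)} = \frac{1}{\left(-106\right) \left(-10 + 11236 + 75366\right)} = \frac{1}{\left(-106\right) 86592} = \frac{1}{-9178752} = - \frac{1}{9178752}$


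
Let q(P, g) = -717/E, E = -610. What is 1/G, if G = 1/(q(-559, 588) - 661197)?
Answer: -403329453/610 ≈ -6.6120e+5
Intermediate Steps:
q(P, g) = 717/610 (q(P, g) = -717/(-610) = -717*(-1/610) = 717/610)
G = -610/403329453 (G = 1/(717/610 - 661197) = 1/(-403329453/610) = -610/403329453 ≈ -1.5124e-6)
1/G = 1/(-610/403329453) = -403329453/610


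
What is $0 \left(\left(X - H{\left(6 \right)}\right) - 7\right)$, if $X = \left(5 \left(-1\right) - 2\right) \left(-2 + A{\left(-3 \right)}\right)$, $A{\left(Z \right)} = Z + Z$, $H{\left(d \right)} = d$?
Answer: $0$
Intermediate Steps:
$A{\left(Z \right)} = 2 Z$
$X = 56$ ($X = \left(5 \left(-1\right) - 2\right) \left(-2 + 2 \left(-3\right)\right) = \left(-5 - 2\right) \left(-2 - 6\right) = \left(-7\right) \left(-8\right) = 56$)
$0 \left(\left(X - H{\left(6 \right)}\right) - 7\right) = 0 \left(\left(56 - 6\right) - 7\right) = 0 \left(50 - 7\right) = 0 \cdot 43 = 0$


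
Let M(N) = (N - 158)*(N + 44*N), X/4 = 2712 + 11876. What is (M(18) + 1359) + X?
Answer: -53689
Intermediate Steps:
X = 58352 (X = 4*(2712 + 11876) = 4*14588 = 58352)
M(N) = 45*N*(-158 + N) (M(N) = (-158 + N)*(45*N) = 45*N*(-158 + N))
(M(18) + 1359) + X = (45*18*(-158 + 18) + 1359) + 58352 = (45*18*(-140) + 1359) + 58352 = (-113400 + 1359) + 58352 = -112041 + 58352 = -53689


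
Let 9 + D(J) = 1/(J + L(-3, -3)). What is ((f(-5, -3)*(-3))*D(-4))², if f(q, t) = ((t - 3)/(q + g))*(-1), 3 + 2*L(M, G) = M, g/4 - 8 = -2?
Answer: 1327104/17689 ≈ 75.024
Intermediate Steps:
g = 24 (g = 32 + 4*(-2) = 32 - 8 = 24)
L(M, G) = -3/2 + M/2
f(q, t) = -(-3 + t)/(24 + q) (f(q, t) = ((t - 3)/(q + 24))*(-1) = ((-3 + t)/(24 + q))*(-1) = -(-3 + t)/(24 + q))
D(J) = -9 + 1/(-3 + J) (D(J) = -9 + 1/(J + (-3/2 + (½)*(-3))) = -9 + 1/(J + (-3/2 - 3/2)) = -9 + 1/(J - 3) = -9 + 1/(-3 + J))
((f(-5, -3)*(-3))*D(-4))² = ((((3 - 1*(-3))/(24 - 5))*(-3))*((28 - 9*(-4))/(-3 - 4)))² = ((((3 + 3)/19)*(-3))*((28 + 36)/(-7)))² = ((((1/19)*6)*(-3))*(-⅐*64))² = (((6/19)*(-3))*(-64/7))² = (-18/19*(-64/7))² = (1152/133)² = 1327104/17689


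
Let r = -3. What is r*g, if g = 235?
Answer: -705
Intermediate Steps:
r*g = -3*235 = -705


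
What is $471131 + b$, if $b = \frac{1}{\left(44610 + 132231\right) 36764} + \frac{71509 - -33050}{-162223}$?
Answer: $\frac{496888831543648128919}{1054673777190852} \approx 4.7113 \cdot 10^{5}$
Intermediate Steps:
$b = - \frac{679778055164693}{1054673777190852}$ ($b = \frac{1}{176841} \cdot \frac{1}{36764} + \left(71509 + 33050\right) \left(- \frac{1}{162223}\right) = \frac{1}{176841} \cdot \frac{1}{36764} + 104559 \left(- \frac{1}{162223}\right) = \frac{1}{6501382524} - \frac{104559}{162223} = - \frac{679778055164693}{1054673777190852} \approx -0.64454$)
$471131 + b = 471131 - \frac{679778055164693}{1054673777190852} = \frac{496888831543648128919}{1054673777190852}$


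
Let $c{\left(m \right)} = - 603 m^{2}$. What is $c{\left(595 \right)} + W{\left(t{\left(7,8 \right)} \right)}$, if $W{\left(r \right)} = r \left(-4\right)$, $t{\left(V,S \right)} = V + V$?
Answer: $-213477131$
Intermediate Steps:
$t{\left(V,S \right)} = 2 V$
$W{\left(r \right)} = - 4 r$
$c{\left(595 \right)} + W{\left(t{\left(7,8 \right)} \right)} = - 603 \cdot 595^{2} - 4 \cdot 2 \cdot 7 = \left(-603\right) 354025 - 56 = -213477075 - 56 = -213477131$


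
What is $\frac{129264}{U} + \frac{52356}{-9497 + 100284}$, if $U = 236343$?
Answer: $\frac{8036488292}{7152290647} \approx 1.1236$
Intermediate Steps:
$\frac{129264}{U} + \frac{52356}{-9497 + 100284} = \frac{129264}{236343} + \frac{52356}{-9497 + 100284} = 129264 \cdot \frac{1}{236343} + \frac{52356}{90787} = \frac{43088}{78781} + 52356 \cdot \frac{1}{90787} = \frac{43088}{78781} + \frac{52356}{90787} = \frac{8036488292}{7152290647}$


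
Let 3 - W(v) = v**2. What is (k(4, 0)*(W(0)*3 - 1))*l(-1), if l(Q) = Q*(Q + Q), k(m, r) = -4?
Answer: -64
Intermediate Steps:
W(v) = 3 - v**2
l(Q) = 2*Q**2 (l(Q) = Q*(2*Q) = 2*Q**2)
(k(4, 0)*(W(0)*3 - 1))*l(-1) = (-4*((3 - 1*0**2)*3 - 1))*(2*(-1)**2) = (-4*((3 - 1*0)*3 - 1))*(2*1) = -4*((3 + 0)*3 - 1)*2 = -4*(3*3 - 1)*2 = -4*(9 - 1)*2 = -4*8*2 = -32*2 = -64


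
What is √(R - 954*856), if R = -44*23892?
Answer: 4*I*√116742 ≈ 1366.7*I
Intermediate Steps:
R = -1051248
√(R - 954*856) = √(-1051248 - 954*856) = √(-1051248 - 816624) = √(-1867872) = 4*I*√116742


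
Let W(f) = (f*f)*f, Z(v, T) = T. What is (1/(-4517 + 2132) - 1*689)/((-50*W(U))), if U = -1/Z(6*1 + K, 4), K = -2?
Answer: -52584512/59625 ≈ -881.92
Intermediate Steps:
U = -1/4 ≈ -0.25000
W(f) = f**3 (W(f) = f**2*f = f**3)
(1/(-4517 + 2132) - 1*689)/((-50*W(U))) = (1/(-4517 + 2132) - 1*689)/((-50*(-1/4)**3)) = (1/(-2385) - 689)/((-50*(-1/64))) = (-1/2385 - 689)/(25/32) = -1643266/2385*32/25 = -52584512/59625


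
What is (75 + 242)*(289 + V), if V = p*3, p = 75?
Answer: 162938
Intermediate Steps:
V = 225 (V = 75*3 = 225)
(75 + 242)*(289 + V) = (75 + 242)*(289 + 225) = 317*514 = 162938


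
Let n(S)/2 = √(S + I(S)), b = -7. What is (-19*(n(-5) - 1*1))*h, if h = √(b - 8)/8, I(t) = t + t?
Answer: 285/4 + 19*I*√15/8 ≈ 71.25 + 9.1983*I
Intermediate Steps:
I(t) = 2*t
n(S) = 2*√3*√S (n(S) = 2*√(S + 2*S) = 2*√(3*S) = 2*(√3*√S) = 2*√3*√S)
h = I*√15/8 (h = √(-7 - 8)/8 = √(-15)*(⅛) = (I*√15)*(⅛) = I*√15/8 ≈ 0.48412*I)
(-19*(n(-5) - 1*1))*h = (-19*(2*√3*√(-5) - 1*1))*(I*√15/8) = (-19*(2*√3*(I*√5) - 1))*(I*√15/8) = (-19*(2*I*√15 - 1))*(I*√15/8) = (-19*(-1 + 2*I*√15))*(I*√15/8) = (19 - 38*I*√15)*(I*√15/8) = I*√15*(19 - 38*I*√15)/8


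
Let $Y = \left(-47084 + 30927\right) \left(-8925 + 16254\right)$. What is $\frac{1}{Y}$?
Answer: $- \frac{1}{118414653} \approx -8.4449 \cdot 10^{-9}$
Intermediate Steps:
$Y = -118414653$ ($Y = \left(-16157\right) 7329 = -118414653$)
$\frac{1}{Y} = \frac{1}{-118414653} = - \frac{1}{118414653}$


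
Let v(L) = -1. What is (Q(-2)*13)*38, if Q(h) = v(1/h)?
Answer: -494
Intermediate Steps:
Q(h) = -1
(Q(-2)*13)*38 = -1*13*38 = -13*38 = -494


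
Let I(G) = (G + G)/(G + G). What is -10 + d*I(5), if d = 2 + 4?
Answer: -4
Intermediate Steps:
I(G) = 1 (I(G) = (2*G)/((2*G)) = (2*G)*(1/(2*G)) = 1)
d = 6
-10 + d*I(5) = -10 + 6*1 = -10 + 6 = -4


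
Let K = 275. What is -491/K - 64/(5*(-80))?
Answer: -447/275 ≈ -1.6255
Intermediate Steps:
-491/K - 64/(5*(-80)) = -491/275 - 64/(5*(-80)) = -491*1/275 - 64/(-400) = -491/275 - 64*(-1/400) = -491/275 + 4/25 = -447/275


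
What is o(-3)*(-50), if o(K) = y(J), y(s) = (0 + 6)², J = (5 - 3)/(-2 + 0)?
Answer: -1800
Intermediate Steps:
J = -1 (J = 2/(-2) = 2*(-½) = -1)
y(s) = 36 (y(s) = 6² = 36)
o(K) = 36
o(-3)*(-50) = 36*(-50) = -1800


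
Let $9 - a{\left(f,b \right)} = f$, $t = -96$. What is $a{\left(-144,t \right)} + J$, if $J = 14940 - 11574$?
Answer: $3519$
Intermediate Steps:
$a{\left(f,b \right)} = 9 - f$
$J = 3366$
$a{\left(-144,t \right)} + J = \left(9 - -144\right) + 3366 = \left(9 + 144\right) + 3366 = 153 + 3366 = 3519$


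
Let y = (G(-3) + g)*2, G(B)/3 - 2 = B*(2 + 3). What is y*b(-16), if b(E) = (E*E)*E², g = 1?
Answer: -4980736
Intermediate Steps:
G(B) = 6 + 15*B (G(B) = 6 + 3*(B*(2 + 3)) = 6 + 3*(B*5) = 6 + 3*(5*B) = 6 + 15*B)
y = -76 (y = ((6 + 15*(-3)) + 1)*2 = ((6 - 45) + 1)*2 = (-39 + 1)*2 = -38*2 = -76)
b(E) = E⁴ (b(E) = E²*E² = E⁴)
y*b(-16) = -76*(-16)⁴ = -76*65536 = -4980736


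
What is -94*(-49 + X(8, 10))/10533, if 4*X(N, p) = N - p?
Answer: 1551/3511 ≈ 0.44175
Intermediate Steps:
X(N, p) = -p/4 + N/4 (X(N, p) = (N - p)/4 = -p/4 + N/4)
-94*(-49 + X(8, 10))/10533 = -94*(-49 + (-1/4*10 + (1/4)*8))/10533 = -94*(-49 + (-5/2 + 2))*(1/10533) = -94*(-49 - 1/2)*(1/10533) = -94*(-99/2)*(1/10533) = 4653*(1/10533) = 1551/3511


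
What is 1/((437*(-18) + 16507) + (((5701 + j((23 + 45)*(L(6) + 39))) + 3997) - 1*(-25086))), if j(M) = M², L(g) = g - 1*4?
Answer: 1/7816369 ≈ 1.2794e-7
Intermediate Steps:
L(g) = -4 + g (L(g) = g - 4 = -4 + g)
1/((437*(-18) + 16507) + (((5701 + j((23 + 45)*(L(6) + 39))) + 3997) - 1*(-25086))) = 1/((437*(-18) + 16507) + (((5701 + ((23 + 45)*((-4 + 6) + 39))²) + 3997) - 1*(-25086))) = 1/((-7866 + 16507) + (((5701 + (68*(2 + 39))²) + 3997) + 25086)) = 1/(8641 + (((5701 + (68*41)²) + 3997) + 25086)) = 1/(8641 + (((5701 + 2788²) + 3997) + 25086)) = 1/(8641 + (((5701 + 7772944) + 3997) + 25086)) = 1/(8641 + ((7778645 + 3997) + 25086)) = 1/(8641 + (7782642 + 25086)) = 1/(8641 + 7807728) = 1/7816369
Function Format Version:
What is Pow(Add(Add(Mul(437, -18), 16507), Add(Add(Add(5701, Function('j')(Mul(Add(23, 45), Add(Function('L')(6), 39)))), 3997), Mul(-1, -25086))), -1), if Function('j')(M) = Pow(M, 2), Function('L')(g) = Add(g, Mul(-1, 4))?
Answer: Rational(1, 7816369) ≈ 1.2794e-7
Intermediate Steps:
Function('L')(g) = Add(-4, g) (Function('L')(g) = Add(g, -4) = Add(-4, g))
Pow(Add(Add(Mul(437, -18), 16507), Add(Add(Add(5701, Function('j')(Mul(Add(23, 45), Add(Function('L')(6), 39)))), 3997), Mul(-1, -25086))), -1) = Pow(Add(Add(Mul(437, -18), 16507), Add(Add(Add(5701, Pow(Mul(Add(23, 45), Add(Add(-4, 6), 39)), 2)), 3997), Mul(-1, -25086))), -1) = Pow(Add(Add(-7866, 16507), Add(Add(Add(5701, Pow(Mul(68, Add(2, 39)), 2)), 3997), 25086)), -1) = Pow(Add(8641, Add(Add(Add(5701, Pow(Mul(68, 41), 2)), 3997), 25086)), -1) = Pow(Add(8641, Add(Add(Add(5701, Pow(2788, 2)), 3997), 25086)), -1) = Pow(Add(8641, Add(Add(Add(5701, 7772944), 3997), 25086)), -1) = Pow(Add(8641, Add(Add(7778645, 3997), 25086)), -1) = Pow(Add(8641, Add(7782642, 25086)), -1) = Pow(Add(8641, 7807728), -1) = Pow(7816369, -1) = Rational(1, 7816369)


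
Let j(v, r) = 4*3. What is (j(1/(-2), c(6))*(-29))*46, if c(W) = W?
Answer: -16008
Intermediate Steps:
j(v, r) = 12
(j(1/(-2), c(6))*(-29))*46 = (12*(-29))*46 = -348*46 = -16008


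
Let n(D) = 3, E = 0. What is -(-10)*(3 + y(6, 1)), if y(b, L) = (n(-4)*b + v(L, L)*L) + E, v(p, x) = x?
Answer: 220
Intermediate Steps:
y(b, L) = L² + 3*b (y(b, L) = (3*b + L*L) + 0 = (3*b + L²) + 0 = (L² + 3*b) + 0 = L² + 3*b)
-(-10)*(3 + y(6, 1)) = -(-10)*(3 + (1² + 3*6)) = -(-10)*(3 + (1 + 18)) = -(-10)*(3 + 19) = -(-10)*22 = -1*(-220) = 220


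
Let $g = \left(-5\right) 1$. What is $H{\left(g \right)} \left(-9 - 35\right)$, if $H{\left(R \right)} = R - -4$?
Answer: $44$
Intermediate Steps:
$g = -5$
$H{\left(R \right)} = 4 + R$ ($H{\left(R \right)} = R + 4 = 4 + R$)
$H{\left(g \right)} \left(-9 - 35\right) = \left(4 - 5\right) \left(-9 - 35\right) = \left(-1\right) \left(-44\right) = 44$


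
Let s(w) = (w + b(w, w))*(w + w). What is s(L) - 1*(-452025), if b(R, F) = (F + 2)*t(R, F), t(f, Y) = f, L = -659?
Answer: -569324647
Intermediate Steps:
b(R, F) = R*(2 + F) (b(R, F) = (F + 2)*R = (2 + F)*R = R*(2 + F))
s(w) = 2*w*(w + w*(2 + w)) (s(w) = (w + w*(2 + w))*(w + w) = (w + w*(2 + w))*(2*w) = 2*w*(w + w*(2 + w)))
s(L) - 1*(-452025) = 2*(-659)**2*(3 - 659) - 1*(-452025) = 2*434281*(-656) + 452025 = -569776672 + 452025 = -569324647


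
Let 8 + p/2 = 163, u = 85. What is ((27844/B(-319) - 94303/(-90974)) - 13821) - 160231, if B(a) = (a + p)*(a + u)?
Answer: -1282465673789/7368894 ≈ -1.7404e+5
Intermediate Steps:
p = 310 (p = -16 + 2*163 = -16 + 326 = 310)
B(a) = (85 + a)*(310 + a) (B(a) = (a + 310)*(a + 85) = (310 + a)*(85 + a) = (85 + a)*(310 + a))
((27844/B(-319) - 94303/(-90974)) - 13821) - 160231 = ((27844/(26350 + (-319)² + 395*(-319)) - 94303/(-90974)) - 13821) - 160231 = ((27844/(26350 + 101761 - 126005) - 94303*(-1/90974)) - 13821) - 160231 = ((27844/2106 + 94303/90974) - 13821) - 160231 = ((27844*(1/2106) + 94303/90974) - 13821) - 160231 = ((13922/1053 + 94303/90974) - 13821) - 160231 = (105064699/7368894 - 13821) - 160231 = -101740419275/7368894 - 160231 = -1282465673789/7368894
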